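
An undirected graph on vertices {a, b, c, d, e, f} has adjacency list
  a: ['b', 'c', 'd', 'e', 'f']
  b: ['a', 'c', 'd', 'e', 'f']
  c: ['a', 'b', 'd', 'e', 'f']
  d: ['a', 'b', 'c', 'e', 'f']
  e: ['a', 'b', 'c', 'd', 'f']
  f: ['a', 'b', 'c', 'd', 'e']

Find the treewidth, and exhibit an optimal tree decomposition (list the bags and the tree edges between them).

A single bag containing all 6 vertices is trivially a valid decomposition of width 5. On the other hand G contains the 6-clique {a, b, c, d, e, f}. A clique must lie in a single bag of any decomposition, so no decomposition can have width below 5. Hence tw(G) = 5 exactly.

Treewidth 5.
Bags: B1 = {a, b, c, d, e, f}
Tree: (single bag)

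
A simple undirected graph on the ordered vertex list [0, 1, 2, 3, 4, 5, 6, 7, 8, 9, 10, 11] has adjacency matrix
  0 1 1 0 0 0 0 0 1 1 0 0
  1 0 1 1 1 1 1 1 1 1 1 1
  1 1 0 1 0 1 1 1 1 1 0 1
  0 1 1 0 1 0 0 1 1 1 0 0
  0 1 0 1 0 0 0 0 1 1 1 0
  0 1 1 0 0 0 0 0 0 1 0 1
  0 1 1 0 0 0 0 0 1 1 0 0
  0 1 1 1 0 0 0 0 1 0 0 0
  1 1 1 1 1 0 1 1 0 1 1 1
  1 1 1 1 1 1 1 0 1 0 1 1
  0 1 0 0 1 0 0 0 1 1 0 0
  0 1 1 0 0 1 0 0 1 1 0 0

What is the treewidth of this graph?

A width-4 tree decomposition is:
Bags: B1 = {1, 3, 4, 8, 9}  B2 = {1, 2, 3, 8, 9}  B3 = {0, 1, 2, 8, 9}  B4 = {1, 2, 8, 9, 11}  B5 = {1, 2, 6, 8, 9}  B6 = {1, 2, 5, 9, 11}  B7 = {1, 2, 3, 7, 8}  B8 = {1, 4, 8, 9, 10}
Tree: B1–B2, B2–B3, B2–B4, B3–B5, B4–B6, B2–B7, B1–B8
The largest bag has 5 vertices, giving width 4; this decomposition certifies tw(G) ≤ 4. On the other hand G contains the 5-clique {0, 1, 2, 8, 9}. A clique must lie in a single bag of any decomposition, so no decomposition can have width below 4. Hence tw(G) = 4 exactly.

4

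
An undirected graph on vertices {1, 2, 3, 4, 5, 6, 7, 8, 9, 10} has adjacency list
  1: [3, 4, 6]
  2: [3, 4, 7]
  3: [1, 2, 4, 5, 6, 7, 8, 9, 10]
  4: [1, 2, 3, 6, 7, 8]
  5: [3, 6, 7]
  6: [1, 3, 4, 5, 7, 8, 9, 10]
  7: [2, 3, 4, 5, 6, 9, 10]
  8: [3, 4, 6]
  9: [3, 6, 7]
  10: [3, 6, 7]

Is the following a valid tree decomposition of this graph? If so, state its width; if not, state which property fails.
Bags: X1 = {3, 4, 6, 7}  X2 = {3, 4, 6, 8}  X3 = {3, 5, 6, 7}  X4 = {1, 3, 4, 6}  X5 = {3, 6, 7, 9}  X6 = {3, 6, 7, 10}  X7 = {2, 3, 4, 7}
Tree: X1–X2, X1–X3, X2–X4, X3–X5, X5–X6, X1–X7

Yes; width 3.

Vertex coverage: the bags together contain {1, 2, 3, 4, 5, 6, 7, 8, 9, 10}, the full vertex set. Edge coverage: each edge of G has both endpoints in at least one bag. Running intersection: for every vertex, the bags containing it form a connected subtree. All three properties hold, so this is a valid tree decomposition of width max|bag| − 1 = 3, and hence tw(G) ≤ 3.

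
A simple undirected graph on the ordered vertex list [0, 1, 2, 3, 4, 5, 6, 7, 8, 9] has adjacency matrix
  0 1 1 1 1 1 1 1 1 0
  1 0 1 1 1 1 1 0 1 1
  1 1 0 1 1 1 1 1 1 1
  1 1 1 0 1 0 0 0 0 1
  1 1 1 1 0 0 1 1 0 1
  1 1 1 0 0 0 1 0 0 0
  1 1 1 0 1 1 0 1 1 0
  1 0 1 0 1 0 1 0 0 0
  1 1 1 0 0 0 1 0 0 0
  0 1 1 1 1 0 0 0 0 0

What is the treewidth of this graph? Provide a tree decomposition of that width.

Each bag holds 5 vertices, so the decomposition has width 4, which upper-bounds the treewidth. Conversely, {0, 1, 2, 3, 4} is a clique of size 5, and the vertices of any clique must share a bag in every tree decomposition; so some bag has ≥ 5 vertices and tw(G) ≥ 4. Combining the bounds, tw(G) = 4.

Treewidth 4.
Bags: B1 = {0, 1, 2, 4, 6}  B2 = {0, 1, 2, 5, 6}  B3 = {0, 1, 2, 3, 4}  B4 = {1, 2, 3, 4, 9}  B5 = {0, 2, 4, 6, 7}  B6 = {0, 1, 2, 6, 8}
Tree: B1–B2, B1–B3, B3–B4, B1–B5, B1–B6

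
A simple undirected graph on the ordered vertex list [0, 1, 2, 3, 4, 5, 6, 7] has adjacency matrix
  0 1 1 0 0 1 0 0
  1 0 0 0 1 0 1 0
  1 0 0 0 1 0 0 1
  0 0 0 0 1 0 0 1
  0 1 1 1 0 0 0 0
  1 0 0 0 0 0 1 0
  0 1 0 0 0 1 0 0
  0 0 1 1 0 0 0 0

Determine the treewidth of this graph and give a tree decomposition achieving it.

The largest bag has 3 vertices, giving width 2; this decomposition certifies tw(G) ≤ 2. The edges 6–5–0–1–6 form a cycle, so G is not a tree and its treewidth is at least 2. Therefore the treewidth is 2.

Treewidth 2.
Bags: B1 = {1, 5, 6}  B2 = {0, 1, 5}  B3 = {0, 1, 4}  B4 = {0, 2, 4}  B5 = {2, 3, 4}  B6 = {2, 3, 7}
Tree: B1–B2, B2–B3, B3–B4, B4–B5, B5–B6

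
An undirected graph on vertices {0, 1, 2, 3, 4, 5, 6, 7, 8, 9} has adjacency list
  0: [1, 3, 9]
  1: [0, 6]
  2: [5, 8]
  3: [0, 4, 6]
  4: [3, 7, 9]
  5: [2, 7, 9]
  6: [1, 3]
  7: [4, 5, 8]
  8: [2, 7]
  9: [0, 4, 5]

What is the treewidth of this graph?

2

A width-2 tree decomposition is:
Bags: B1 = {2, 5, 8}  B2 = {5, 7, 8}  B3 = {5, 7, 9}  B4 = {4, 7, 9}  B5 = {0, 4, 9}  B6 = {0, 3, 4}  B7 = {0, 1, 3}  B8 = {1, 3, 6}
Tree: B1–B2, B2–B3, B3–B4, B4–B5, B5–B6, B6–B7, B7–B8
Every bag has size at most 3, so the width is 3 − 1 = 2 and tw(G) ≤ 2. The edges 2–8–7–5–2 form a cycle, so G is not a tree and its treewidth is at least 2. Hence tw(G) = 2 exactly.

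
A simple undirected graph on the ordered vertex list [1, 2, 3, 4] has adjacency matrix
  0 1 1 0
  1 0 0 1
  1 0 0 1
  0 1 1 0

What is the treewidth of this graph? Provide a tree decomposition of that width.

Treewidth 2.
One optimal decomposition is:
Bags: B1 = {1, 2, 3}  B2 = {2, 3, 4}
Tree: B1–B2

Each bag holds 3 vertices, so the decomposition has width 2, which upper-bounds the treewidth. Since 3–1–2–4–3 is a cycle in G, G is not acyclic. Forests are exactly the graphs of treewidth ≤ 1, so tw(G) ≥ 2. Combining the bounds, tw(G) = 2.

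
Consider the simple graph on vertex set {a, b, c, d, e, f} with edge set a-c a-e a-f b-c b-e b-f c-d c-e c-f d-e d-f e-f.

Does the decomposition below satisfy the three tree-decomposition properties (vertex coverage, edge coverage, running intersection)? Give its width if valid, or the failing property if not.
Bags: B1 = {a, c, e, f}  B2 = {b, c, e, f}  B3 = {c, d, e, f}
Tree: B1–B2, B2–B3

Yes; width 3.

Vertex coverage: the bags together contain {a, b, c, d, e, f}, the full vertex set. Edge coverage: each edge of G has both endpoints in at least one bag. Running intersection: for every vertex, the bags containing it form a connected subtree. All three properties hold, so this is a valid tree decomposition of width max|bag| − 1 = 3, and hence tw(G) ≤ 3.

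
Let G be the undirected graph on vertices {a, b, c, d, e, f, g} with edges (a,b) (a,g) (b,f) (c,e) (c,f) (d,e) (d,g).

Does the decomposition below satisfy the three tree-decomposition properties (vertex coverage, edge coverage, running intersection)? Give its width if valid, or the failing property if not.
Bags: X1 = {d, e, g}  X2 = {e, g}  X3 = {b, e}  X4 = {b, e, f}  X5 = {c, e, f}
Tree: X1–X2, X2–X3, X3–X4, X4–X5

No — vertex a appears in no bag.

A tree decomposition must satisfy three properties: every vertex lies in some bag; for every edge, both endpoints lie together in some bag; and for every vertex, the bags containing it form a connected subtree. Here vertex a appears in no bag, so the decomposition is invalid.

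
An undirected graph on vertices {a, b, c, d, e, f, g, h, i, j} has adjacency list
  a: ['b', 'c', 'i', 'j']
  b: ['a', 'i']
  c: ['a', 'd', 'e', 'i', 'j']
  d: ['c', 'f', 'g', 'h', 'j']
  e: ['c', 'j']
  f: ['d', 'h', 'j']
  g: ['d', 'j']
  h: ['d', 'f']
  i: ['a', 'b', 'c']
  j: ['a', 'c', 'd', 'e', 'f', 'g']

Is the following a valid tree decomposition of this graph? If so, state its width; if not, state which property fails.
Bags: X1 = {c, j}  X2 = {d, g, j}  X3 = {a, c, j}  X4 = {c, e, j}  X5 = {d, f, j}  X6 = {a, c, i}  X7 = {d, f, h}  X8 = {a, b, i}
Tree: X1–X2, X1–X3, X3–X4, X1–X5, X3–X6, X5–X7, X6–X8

A tree decomposition must satisfy three properties: every vertex lies in some bag; for every edge, both endpoints lie together in some bag; and for every vertex, the bags containing it form a connected subtree. Here edge (d,c) lies in no bag, so the decomposition is invalid.

No — edge (d,c) lies in no bag.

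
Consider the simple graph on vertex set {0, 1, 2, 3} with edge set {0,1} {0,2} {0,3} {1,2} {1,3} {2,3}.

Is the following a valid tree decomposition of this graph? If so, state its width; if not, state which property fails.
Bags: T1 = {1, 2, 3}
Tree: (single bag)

A tree decomposition must satisfy three properties: every vertex lies in some bag; for every edge, both endpoints lie together in some bag; and for every vertex, the bags containing it form a connected subtree. Here vertex 0 appears in no bag, so the decomposition is invalid.

No — vertex 0 appears in no bag.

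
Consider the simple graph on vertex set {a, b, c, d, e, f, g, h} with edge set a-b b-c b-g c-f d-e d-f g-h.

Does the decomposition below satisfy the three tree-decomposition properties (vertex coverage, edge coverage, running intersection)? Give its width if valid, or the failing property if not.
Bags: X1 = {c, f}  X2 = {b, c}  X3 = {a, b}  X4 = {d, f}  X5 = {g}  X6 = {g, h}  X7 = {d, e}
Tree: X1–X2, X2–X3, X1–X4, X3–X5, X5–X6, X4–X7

No — edge (b,g) lies in no bag.

A tree decomposition must satisfy three properties: every vertex lies in some bag; for every edge, both endpoints lie together in some bag; and for every vertex, the bags containing it form a connected subtree. Here edge (b,g) lies in no bag, so the decomposition is invalid.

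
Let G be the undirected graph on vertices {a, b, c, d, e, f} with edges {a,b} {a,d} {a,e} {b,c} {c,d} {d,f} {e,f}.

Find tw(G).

2

A width-2 tree decomposition is:
Bags: B1 = {d, e, f}  B2 = {a, d, e}  B3 = {a, c, d}  B4 = {a, b, c}
Tree: B1–B2, B2–B3, B3–B4
Every bag has size at most 3, so the width is 3 − 1 = 2 and tw(G) ≤ 2. For the lower bound, G contains the cycle f–e–a–d–f, so G is not a forest; only forests have treewidth ≤ 1, hence tw(G) ≥ 2. Combining the bounds, tw(G) = 2.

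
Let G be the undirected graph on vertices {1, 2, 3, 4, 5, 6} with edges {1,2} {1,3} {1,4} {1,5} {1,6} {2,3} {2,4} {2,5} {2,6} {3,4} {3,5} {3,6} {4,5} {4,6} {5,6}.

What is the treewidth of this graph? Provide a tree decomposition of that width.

With just one bag of size 6, the width is 6 − 1 = 5, so tw(G) ≤ 5. On the other hand G contains the 6-clique {1, 2, 3, 4, 5, 6}. A clique must lie in a single bag of any decomposition, so no decomposition can have width below 5. Therefore the treewidth is 5.

Treewidth 5.
One such decomposition:
Bags: B1 = {1, 2, 3, 4, 5, 6}
Tree: (single bag)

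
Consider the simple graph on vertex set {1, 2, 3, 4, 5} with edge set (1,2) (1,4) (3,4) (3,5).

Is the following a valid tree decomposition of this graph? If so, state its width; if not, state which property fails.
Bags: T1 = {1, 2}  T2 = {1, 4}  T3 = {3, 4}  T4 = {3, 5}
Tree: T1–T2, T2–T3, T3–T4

Yes; width 1.

Vertex coverage: the bags together contain {1, 2, 3, 4, 5}, the full vertex set. Edge coverage: each edge of G has both endpoints in at least one bag. Running intersection: for every vertex, the bags containing it form a connected subtree. All three properties hold, so this is a valid tree decomposition of width max|bag| − 1 = 1, and hence tw(G) ≤ 1.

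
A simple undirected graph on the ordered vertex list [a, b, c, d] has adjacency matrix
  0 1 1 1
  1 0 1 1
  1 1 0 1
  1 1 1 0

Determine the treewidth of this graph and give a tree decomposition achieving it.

With just one bag of size 4, the width is 4 − 1 = 3, so tw(G) ≤ 3. For the lower bound, the 4 vertices {a, b, c, d} are pairwise adjacent, and any tree decomposition puts a clique entirely inside one bag — forcing width ≥ 3. Hence tw(G) = 3 exactly.

Treewidth 3.
One such decomposition:
Bags: B1 = {a, b, c, d}
Tree: (single bag)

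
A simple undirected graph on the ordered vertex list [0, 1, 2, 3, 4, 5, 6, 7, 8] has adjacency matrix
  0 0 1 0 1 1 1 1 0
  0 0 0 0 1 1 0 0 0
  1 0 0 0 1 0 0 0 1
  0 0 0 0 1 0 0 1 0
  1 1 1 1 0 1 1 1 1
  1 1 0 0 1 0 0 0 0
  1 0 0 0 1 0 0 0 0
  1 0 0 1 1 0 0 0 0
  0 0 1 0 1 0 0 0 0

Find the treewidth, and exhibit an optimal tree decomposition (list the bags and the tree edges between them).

Each bag holds 3 vertices, so the decomposition has width 2, which upper-bounds the treewidth. On the other hand G contains the 3-clique {0, 2, 4}. A clique must lie in a single bag of any decomposition, so no decomposition can have width below 2. Combining the bounds, tw(G) = 2.

Treewidth 2.
One such decomposition:
Bags: B1 = {0, 2, 4}  B2 = {0, 4, 6}  B3 = {0, 4, 7}  B4 = {0, 4, 5}  B5 = {3, 4, 7}  B6 = {1, 4, 5}  B7 = {2, 4, 8}
Tree: B1–B2, B2–B3, B2–B4, B3–B5, B4–B6, B1–B7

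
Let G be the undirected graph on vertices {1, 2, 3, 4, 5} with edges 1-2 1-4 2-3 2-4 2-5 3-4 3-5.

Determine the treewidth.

2

A width-2 tree decomposition is:
Bags: B1 = {2, 3, 4}  B2 = {1, 2, 4}  B3 = {2, 3, 5}
Tree: B1–B2, B1–B3
Each bag holds 3 vertices, so the decomposition has width 2, which upper-bounds the treewidth. Conversely, {1, 2, 4} is a clique of size 3, and the vertices of any clique must share a bag in every tree decomposition; so some bag has ≥ 3 vertices and tw(G) ≥ 2. Combining the bounds, tw(G) = 2.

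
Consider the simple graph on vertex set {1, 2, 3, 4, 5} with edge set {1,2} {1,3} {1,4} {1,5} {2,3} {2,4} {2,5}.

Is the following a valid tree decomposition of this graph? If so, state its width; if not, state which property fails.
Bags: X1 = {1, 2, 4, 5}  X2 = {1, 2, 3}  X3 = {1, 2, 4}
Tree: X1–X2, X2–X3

No — bags containing vertex 4 are not connected in the tree.

A tree decomposition must satisfy three properties: every vertex lies in some bag; for every edge, both endpoints lie together in some bag; and for every vertex, the bags containing it form a connected subtree. Here bags containing vertex 4 are not connected in the tree, so the decomposition is invalid.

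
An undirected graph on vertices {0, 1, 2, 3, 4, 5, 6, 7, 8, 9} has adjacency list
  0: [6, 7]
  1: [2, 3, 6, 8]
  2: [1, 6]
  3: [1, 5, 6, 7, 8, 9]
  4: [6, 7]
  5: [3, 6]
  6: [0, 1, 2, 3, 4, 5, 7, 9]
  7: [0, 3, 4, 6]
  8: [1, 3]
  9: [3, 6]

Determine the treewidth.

A width-2 tree decomposition is:
Bags: B1 = {3, 6, 7}  B2 = {1, 3, 6}  B3 = {4, 6, 7}  B4 = {1, 3, 8}  B5 = {3, 5, 6}  B6 = {1, 2, 6}  B7 = {0, 6, 7}  B8 = {3, 6, 9}
Tree: B1–B2, B1–B3, B2–B4, B1–B5, B2–B6, B1–B7, B2–B8
The largest bag has 3 vertices, giving width 2; this decomposition certifies tw(G) ≤ 2. For the lower bound, the 3 vertices {1, 3, 8} are pairwise adjacent, and any tree decomposition puts a clique entirely inside one bag — forcing width ≥ 2. Therefore the treewidth is 2.

2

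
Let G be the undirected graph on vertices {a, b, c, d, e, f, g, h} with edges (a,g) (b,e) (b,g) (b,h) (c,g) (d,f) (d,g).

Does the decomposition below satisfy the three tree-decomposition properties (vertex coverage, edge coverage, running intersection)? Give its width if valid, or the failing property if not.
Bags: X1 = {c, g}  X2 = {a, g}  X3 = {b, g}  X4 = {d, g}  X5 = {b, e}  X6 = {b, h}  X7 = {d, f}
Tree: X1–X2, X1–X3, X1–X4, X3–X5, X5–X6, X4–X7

Checking the three conditions: (i) the bags cover all of {a, b, c, d, e, f, g, h}; (ii) for each edge, some bag contains both endpoints; (iii) the bags containing any fixed vertex form a subtree. All hold, so the decomposition is valid with width 2 − 1 = 1.

Yes; width 1.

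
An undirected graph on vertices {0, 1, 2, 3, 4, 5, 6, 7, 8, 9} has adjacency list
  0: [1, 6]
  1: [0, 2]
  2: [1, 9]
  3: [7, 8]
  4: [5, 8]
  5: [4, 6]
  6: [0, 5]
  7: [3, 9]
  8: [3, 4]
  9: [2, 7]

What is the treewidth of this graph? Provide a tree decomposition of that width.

The largest bag has 3 vertices, giving width 2; this decomposition certifies tw(G) ≤ 2. The edges 5–6–0–1–2–9–7–3–8–4–5 form a cycle, so G is not a tree and its treewidth is at least 2. Therefore the treewidth is 2.

Treewidth 2.
Bags: B1 = {0, 5, 6}  B2 = {0, 1, 5}  B3 = {1, 2, 5}  B4 = {2, 5, 9}  B5 = {5, 7, 9}  B6 = {3, 5, 7}  B7 = {3, 5, 8}  B8 = {4, 5, 8}
Tree: B1–B2, B2–B3, B3–B4, B4–B5, B5–B6, B6–B7, B7–B8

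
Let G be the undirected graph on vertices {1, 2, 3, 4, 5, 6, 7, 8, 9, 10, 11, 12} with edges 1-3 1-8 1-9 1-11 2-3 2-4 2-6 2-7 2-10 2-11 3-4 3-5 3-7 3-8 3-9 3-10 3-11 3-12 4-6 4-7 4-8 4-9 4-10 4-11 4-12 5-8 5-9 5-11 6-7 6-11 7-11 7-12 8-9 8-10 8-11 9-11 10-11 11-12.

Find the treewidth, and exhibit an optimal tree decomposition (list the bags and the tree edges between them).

Treewidth 4.
One such decomposition:
Bags: B1 = {3, 4, 7, 11, 12}  B2 = {2, 3, 4, 7, 11}  B3 = {2, 3, 4, 10, 11}  B4 = {3, 4, 8, 10, 11}  B5 = {2, 4, 6, 7, 11}  B6 = {3, 4, 8, 9, 11}  B7 = {3, 5, 8, 9, 11}  B8 = {1, 3, 8, 9, 11}
Tree: B1–B2, B2–B3, B3–B4, B2–B5, B4–B6, B6–B7, B6–B8

Each bag holds 5 vertices, so the decomposition has width 4, which upper-bounds the treewidth. On the other hand G contains the 5-clique {1, 3, 8, 9, 11}. A clique must lie in a single bag of any decomposition, so no decomposition can have width below 4. Hence tw(G) = 4 exactly.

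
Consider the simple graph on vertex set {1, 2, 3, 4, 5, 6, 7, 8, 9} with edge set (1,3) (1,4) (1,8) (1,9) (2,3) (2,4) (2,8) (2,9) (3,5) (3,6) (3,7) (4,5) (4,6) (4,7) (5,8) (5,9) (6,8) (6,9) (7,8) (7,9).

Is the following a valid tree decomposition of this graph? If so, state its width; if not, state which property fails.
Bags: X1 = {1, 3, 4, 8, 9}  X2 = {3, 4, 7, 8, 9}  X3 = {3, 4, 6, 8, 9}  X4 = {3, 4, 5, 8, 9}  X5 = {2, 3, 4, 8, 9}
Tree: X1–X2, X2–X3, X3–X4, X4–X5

Checking the three conditions: (i) the bags cover all of {1, 2, 3, 4, 5, 6, 7, 8, 9}; (ii) for each edge, some bag contains both endpoints; (iii) the bags containing any fixed vertex form a subtree. All hold, so the decomposition is valid with width 5 − 1 = 4.

Yes; width 4.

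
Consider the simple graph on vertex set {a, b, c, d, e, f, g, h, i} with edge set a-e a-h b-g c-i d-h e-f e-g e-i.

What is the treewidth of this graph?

A width-1 tree decomposition is:
Bags: B1 = {e, i}  B2 = {e, f}  B3 = {a, e}  B4 = {e, g}  B5 = {a, h}  B6 = {b, g}  B7 = {d, h}  B8 = {c, i}
Tree: B1–B2, B2–B3, B1–B4, B3–B5, B4–B6, B5–B7, B1–B8
Each bag holds 2 vertices, so the decomposition has width 1, which upper-bounds the treewidth. G has an edge, so its treewidth is at least 1. Hence tw(G) = 1 exactly.

1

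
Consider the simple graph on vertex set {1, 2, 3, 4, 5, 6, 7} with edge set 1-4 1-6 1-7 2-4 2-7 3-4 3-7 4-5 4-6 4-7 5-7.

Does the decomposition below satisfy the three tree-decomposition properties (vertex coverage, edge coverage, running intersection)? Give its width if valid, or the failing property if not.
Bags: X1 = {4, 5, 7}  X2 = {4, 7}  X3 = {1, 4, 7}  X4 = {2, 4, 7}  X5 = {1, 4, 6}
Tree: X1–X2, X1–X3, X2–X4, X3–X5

A tree decomposition must satisfy three properties: every vertex lies in some bag; for every edge, both endpoints lie together in some bag; and for every vertex, the bags containing it form a connected subtree. Here vertex 3 appears in no bag, so the decomposition is invalid.

No — vertex 3 appears in no bag.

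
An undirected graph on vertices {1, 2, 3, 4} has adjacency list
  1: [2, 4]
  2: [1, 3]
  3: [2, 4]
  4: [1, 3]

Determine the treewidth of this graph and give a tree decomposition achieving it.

Treewidth 2.
One such decomposition:
Bags: B1 = {1, 2, 4}  B2 = {2, 3, 4}
Tree: B1–B2

Each bag holds 3 vertices, so the decomposition has width 2, which upper-bounds the treewidth. For the lower bound, G contains the cycle 4–1–2–3–4, so G is not a forest; only forests have treewidth ≤ 1, hence tw(G) ≥ 2. The upper and lower bounds meet at 2, so that is the treewidth.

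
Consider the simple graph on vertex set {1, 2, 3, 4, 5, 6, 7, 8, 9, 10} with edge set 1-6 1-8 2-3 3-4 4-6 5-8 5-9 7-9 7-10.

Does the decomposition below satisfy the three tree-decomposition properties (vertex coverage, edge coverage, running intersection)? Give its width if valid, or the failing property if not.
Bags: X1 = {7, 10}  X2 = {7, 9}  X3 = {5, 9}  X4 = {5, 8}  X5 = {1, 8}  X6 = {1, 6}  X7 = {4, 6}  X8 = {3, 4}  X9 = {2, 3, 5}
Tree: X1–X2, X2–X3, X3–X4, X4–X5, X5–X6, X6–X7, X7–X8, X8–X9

No — bags containing vertex 5 are not connected in the tree.

A tree decomposition must satisfy three properties: every vertex lies in some bag; for every edge, both endpoints lie together in some bag; and for every vertex, the bags containing it form a connected subtree. Here bags containing vertex 5 are not connected in the tree, so the decomposition is invalid.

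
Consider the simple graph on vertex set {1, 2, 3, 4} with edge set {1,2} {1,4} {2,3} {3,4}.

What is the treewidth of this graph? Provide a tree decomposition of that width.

Each bag holds 3 vertices, so the decomposition has width 2, which upper-bounds the treewidth. For the lower bound, G contains the cycle 3–4–1–2–3, so G is not a forest; only forests have treewidth ≤ 1, hence tw(G) ≥ 2. Hence tw(G) = 2 exactly.

Treewidth 2.
One optimal decomposition is:
Bags: B1 = {1, 3, 4}  B2 = {1, 2, 3}
Tree: B1–B2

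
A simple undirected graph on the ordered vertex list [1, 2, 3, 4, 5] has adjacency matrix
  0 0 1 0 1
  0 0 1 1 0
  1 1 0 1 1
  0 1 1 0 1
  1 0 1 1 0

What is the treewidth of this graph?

A width-2 tree decomposition is:
Bags: B1 = {2, 3, 4}  B2 = {3, 4, 5}  B3 = {1, 3, 5}
Tree: B1–B2, B2–B3
Each bag holds 3 vertices, so the decomposition has width 2, which upper-bounds the treewidth. For the lower bound, the 3 vertices {1, 3, 5} are pairwise adjacent, and any tree decomposition puts a clique entirely inside one bag — forcing width ≥ 2. Therefore the treewidth is 2.

2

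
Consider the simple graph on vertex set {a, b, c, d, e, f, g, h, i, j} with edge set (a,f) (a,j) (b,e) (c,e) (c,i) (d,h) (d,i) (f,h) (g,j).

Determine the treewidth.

1

A width-1 tree decomposition is:
Bags: B1 = {g, j}  B2 = {a, j}  B3 = {a, f}  B4 = {f, h}  B5 = {d, h}  B6 = {d, i}  B7 = {c, i}  B8 = {c, e}  B9 = {b, e}
Tree: B1–B2, B2–B3, B3–B4, B4–B5, B5–B6, B6–B7, B7–B8, B8–B9
Every bag has size at most 2, so the width is 2 − 1 = 1 and tw(G) ≤ 1. G has an edge, so its treewidth is at least 1. Combining the bounds, tw(G) = 1.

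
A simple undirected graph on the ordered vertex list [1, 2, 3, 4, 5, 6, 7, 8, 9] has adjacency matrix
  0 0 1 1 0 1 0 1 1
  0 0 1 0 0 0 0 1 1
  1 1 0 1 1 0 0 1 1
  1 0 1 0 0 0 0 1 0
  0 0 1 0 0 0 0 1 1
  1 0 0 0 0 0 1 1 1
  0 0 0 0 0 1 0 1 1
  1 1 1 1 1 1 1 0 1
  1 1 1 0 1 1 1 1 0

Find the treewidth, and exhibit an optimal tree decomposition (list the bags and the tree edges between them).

Treewidth 3.
Bags: B1 = {3, 5, 8, 9}  B2 = {1, 3, 8, 9}  B3 = {1, 6, 8, 9}  B4 = {6, 7, 8, 9}  B5 = {2, 3, 8, 9}  B6 = {1, 3, 4, 8}
Tree: B1–B2, B2–B3, B3–B4, B2–B5, B2–B6

The largest bag has 4 vertices, giving width 3; this decomposition certifies tw(G) ≤ 3. Conversely, {1, 3, 8, 9} is a clique of size 4, and the vertices of any clique must share a bag in every tree decomposition; so some bag has ≥ 4 vertices and tw(G) ≥ 3. Hence tw(G) = 3 exactly.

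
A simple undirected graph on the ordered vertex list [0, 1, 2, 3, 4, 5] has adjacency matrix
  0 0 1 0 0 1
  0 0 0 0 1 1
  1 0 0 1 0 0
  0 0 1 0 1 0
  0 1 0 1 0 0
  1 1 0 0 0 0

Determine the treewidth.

2

A width-2 tree decomposition is:
Bags: B1 = {0, 2, 5}  B2 = {1, 2, 5}  B3 = {1, 2, 4}  B4 = {2, 3, 4}
Tree: B1–B2, B2–B3, B3–B4
Each bag holds 3 vertices, so the decomposition has width 2, which upper-bounds the treewidth. Since 2–0–5–1–4–3–2 is a cycle in G, G is not acyclic. Forests are exactly the graphs of treewidth ≤ 1, so tw(G) ≥ 2. Hence tw(G) = 2 exactly.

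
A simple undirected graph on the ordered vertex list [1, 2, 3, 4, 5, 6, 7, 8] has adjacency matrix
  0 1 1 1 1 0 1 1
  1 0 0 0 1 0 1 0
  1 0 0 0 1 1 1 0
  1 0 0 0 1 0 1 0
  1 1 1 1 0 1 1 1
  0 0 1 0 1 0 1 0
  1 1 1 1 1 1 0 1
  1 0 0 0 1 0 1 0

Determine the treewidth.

A width-3 tree decomposition is:
Bags: B1 = {1, 2, 5, 7}  B2 = {1, 5, 7, 8}  B3 = {1, 3, 5, 7}  B4 = {1, 4, 5, 7}  B5 = {3, 5, 6, 7}
Tree: B1–B2, B2–B3, B3–B4, B3–B5
Every bag has size at most 4, so the width is 4 − 1 = 3 and tw(G) ≤ 3. Conversely, {1, 5, 7, 8} is a clique of size 4, and the vertices of any clique must share a bag in every tree decomposition; so some bag has ≥ 4 vertices and tw(G) ≥ 3. Therefore the treewidth is 3.

3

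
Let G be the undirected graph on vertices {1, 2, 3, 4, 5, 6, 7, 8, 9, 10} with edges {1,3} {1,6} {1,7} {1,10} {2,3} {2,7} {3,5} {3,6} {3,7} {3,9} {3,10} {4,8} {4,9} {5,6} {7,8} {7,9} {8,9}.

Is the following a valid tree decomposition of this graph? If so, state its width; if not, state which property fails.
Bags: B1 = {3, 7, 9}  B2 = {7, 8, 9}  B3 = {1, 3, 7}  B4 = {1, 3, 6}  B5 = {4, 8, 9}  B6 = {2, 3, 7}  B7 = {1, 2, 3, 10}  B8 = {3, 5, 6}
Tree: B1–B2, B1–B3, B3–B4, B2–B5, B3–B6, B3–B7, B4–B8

No — bags containing vertex 2 are not connected in the tree.

A tree decomposition must satisfy three properties: every vertex lies in some bag; for every edge, both endpoints lie together in some bag; and for every vertex, the bags containing it form a connected subtree. Here bags containing vertex 2 are not connected in the tree, so the decomposition is invalid.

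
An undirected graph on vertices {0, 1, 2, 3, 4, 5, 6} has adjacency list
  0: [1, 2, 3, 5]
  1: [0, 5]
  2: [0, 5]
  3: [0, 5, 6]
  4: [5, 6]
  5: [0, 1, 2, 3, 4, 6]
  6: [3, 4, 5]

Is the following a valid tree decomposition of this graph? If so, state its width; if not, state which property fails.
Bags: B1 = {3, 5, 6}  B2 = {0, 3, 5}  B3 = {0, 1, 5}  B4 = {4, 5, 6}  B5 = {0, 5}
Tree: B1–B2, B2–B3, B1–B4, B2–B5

No — vertex 2 appears in no bag.

A tree decomposition must satisfy three properties: every vertex lies in some bag; for every edge, both endpoints lie together in some bag; and for every vertex, the bags containing it form a connected subtree. Here vertex 2 appears in no bag, so the decomposition is invalid.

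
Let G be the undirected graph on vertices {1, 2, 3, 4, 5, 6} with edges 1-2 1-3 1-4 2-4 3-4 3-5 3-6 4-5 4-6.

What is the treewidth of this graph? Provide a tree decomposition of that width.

The largest bag has 3 vertices, giving width 2; this decomposition certifies tw(G) ≤ 2. For the lower bound, the 3 vertices {1, 2, 4} are pairwise adjacent, and any tree decomposition puts a clique entirely inside one bag — forcing width ≥ 2. Therefore the treewidth is 2.

Treewidth 2.
Bags: B1 = {3, 4, 6}  B2 = {1, 3, 4}  B3 = {1, 2, 4}  B4 = {3, 4, 5}
Tree: B1–B2, B2–B3, B1–B4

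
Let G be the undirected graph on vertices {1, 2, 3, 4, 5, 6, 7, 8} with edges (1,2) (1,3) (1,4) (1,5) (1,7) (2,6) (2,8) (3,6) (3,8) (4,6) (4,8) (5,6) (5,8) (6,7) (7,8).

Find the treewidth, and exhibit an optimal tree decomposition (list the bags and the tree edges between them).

Treewidth 3.
Bags: B1 = {1, 6, 7, 8}  B2 = {1, 4, 6, 8}  B3 = {1, 5, 6, 8}  B4 = {1, 3, 6, 8}  B5 = {1, 2, 6, 8}
Tree: B1–B2, B2–B3, B3–B4, B4–B5

Each bag holds 4 vertices, so the decomposition has width 3, which upper-bounds the treewidth. For the lower bound: the 4 vertex sets {1,7}, {4,8}, {6}, {5} are disjoint, each induces a connected subgraph, and every pair is joined by at least one edge of G. Contracting each set to a single vertex therefore yields K_{4} as a minor, and since treewidth is minor-monotone, tw(G) ≥ tw(K_{4}) = 3. The upper and lower bounds meet at 3, so that is the treewidth.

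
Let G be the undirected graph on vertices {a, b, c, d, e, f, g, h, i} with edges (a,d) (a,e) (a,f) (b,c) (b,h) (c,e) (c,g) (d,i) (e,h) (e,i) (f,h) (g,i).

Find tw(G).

3

A width-3 tree decomposition is:
Bags: B1 = {a, d, f, i}  B2 = {a, e, f, i}  B3 = {e, f, h, i}  B4 = {e, g, h, i}  B5 = {c, e, g, h}  B6 = {b, c, g, h}
Tree: B1–B2, B2–B3, B3–B4, B4–B5, B5–B6
Each bag holds 4 vertices, so the decomposition has width 3, which upper-bounds the treewidth. For the lower bound: the 4 vertex sets {a,d,f}, {i}, {e}, {b,c,g,h} are disjoint, each induces a connected subgraph, and every pair is joined by at least one edge of G. Contracting each set to a single vertex therefore yields K_{4} as a minor, and since treewidth is minor-monotone, tw(G) ≥ tw(K_{4}) = 3. Therefore the treewidth is 3.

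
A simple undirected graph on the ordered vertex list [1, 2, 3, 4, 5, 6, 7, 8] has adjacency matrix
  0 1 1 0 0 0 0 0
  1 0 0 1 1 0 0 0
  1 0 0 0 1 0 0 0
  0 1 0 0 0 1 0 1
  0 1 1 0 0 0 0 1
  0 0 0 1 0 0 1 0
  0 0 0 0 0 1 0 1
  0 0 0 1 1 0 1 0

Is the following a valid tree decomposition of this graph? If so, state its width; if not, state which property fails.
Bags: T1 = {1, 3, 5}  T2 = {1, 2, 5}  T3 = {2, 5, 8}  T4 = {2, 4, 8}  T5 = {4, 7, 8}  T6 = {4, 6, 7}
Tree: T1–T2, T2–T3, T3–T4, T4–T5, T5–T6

Every vertex of G appears in some bag (union = {1, 2, 3, 4, 5, 6, 7, 8}); every edge is covered by a bag; and for each vertex v the set of bags containing v is connected in the bag tree. The decomposition is therefore valid. The largest bag has 3 vertices, so the width is 2.

Yes; width 2.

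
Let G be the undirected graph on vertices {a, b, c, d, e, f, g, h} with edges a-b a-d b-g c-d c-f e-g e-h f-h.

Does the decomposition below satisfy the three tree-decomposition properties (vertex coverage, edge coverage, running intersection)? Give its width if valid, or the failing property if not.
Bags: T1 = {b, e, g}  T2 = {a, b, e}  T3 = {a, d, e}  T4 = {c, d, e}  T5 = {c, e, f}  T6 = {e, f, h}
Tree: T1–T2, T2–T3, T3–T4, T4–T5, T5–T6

Every vertex of G appears in some bag (union = {a, b, c, d, e, f, g, h}); every edge is covered by a bag; and for each vertex v the set of bags containing v is connected in the bag tree. The decomposition is therefore valid. The largest bag has 3 vertices, so the width is 2.

Yes; width 2.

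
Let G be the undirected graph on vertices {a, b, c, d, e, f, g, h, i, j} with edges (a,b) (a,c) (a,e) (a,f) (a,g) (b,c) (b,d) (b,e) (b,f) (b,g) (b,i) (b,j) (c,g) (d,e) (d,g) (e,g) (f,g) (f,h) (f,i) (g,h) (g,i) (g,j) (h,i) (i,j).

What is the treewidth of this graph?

3

A width-3 tree decomposition is:
Bags: B1 = {a, b, e, g}  B2 = {a, b, f, g}  B3 = {a, b, c, g}  B4 = {b, f, g, i}  B5 = {f, g, h, i}  B6 = {b, g, i, j}  B7 = {b, d, e, g}
Tree: B1–B2, B1–B3, B2–B4, B4–B5, B4–B6, B1–B7
Each bag holds 4 vertices, so the decomposition has width 3, which upper-bounds the treewidth. For the lower bound, the 4 vertices {f, g, h, i} are pairwise adjacent, and any tree decomposition puts a clique entirely inside one bag — forcing width ≥ 3. Hence tw(G) = 3 exactly.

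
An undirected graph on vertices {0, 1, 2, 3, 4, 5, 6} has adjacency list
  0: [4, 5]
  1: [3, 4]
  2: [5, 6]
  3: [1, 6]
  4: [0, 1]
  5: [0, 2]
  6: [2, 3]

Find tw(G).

A width-2 tree decomposition is:
Bags: B1 = {2, 3, 6}  B2 = {1, 2, 3}  B3 = {1, 2, 4}  B4 = {0, 2, 4}  B5 = {0, 2, 5}
Tree: B1–B2, B2–B3, B3–B4, B4–B5
The largest bag has 3 vertices, giving width 2; this decomposition certifies tw(G) ≤ 2. Since 2–6–3–1–4–0–5–2 is a cycle in G, G is not acyclic. Forests are exactly the graphs of treewidth ≤ 1, so tw(G) ≥ 2. Combining the bounds, tw(G) = 2.

2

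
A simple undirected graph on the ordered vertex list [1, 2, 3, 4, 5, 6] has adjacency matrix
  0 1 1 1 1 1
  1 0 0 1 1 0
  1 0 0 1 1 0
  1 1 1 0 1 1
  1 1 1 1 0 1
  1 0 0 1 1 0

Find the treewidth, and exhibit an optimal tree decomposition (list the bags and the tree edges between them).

Every bag has size at most 4, so the width is 4 − 1 = 3 and tw(G) ≤ 3. For the lower bound, the 4 vertices {1, 2, 4, 5} are pairwise adjacent, and any tree decomposition puts a clique entirely inside one bag — forcing width ≥ 3. Hence tw(G) = 3 exactly.

Treewidth 3.
One optimal decomposition is:
Bags: B1 = {1, 3, 4, 5}  B2 = {1, 2, 4, 5}  B3 = {1, 4, 5, 6}
Tree: B1–B2, B2–B3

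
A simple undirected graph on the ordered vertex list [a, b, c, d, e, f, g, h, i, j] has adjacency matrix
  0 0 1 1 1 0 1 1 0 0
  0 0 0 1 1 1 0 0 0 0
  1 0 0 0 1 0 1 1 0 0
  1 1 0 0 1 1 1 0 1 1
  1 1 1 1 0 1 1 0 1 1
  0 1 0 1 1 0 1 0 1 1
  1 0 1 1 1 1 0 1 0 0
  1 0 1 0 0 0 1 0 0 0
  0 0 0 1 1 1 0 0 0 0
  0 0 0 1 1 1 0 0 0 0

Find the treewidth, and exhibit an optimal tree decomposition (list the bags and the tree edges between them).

The largest bag has 4 vertices, giving width 3; this decomposition certifies tw(G) ≤ 3. Conversely, {a, d, e, g} is a clique of size 4, and the vertices of any clique must share a bag in every tree decomposition; so some bag has ≥ 4 vertices and tw(G) ≥ 3. Combining the bounds, tw(G) = 3.

Treewidth 3.
One optimal decomposition is:
Bags: B1 = {a, d, e, g}  B2 = {d, e, f, g}  B3 = {b, d, e, f}  B4 = {a, c, e, g}  B5 = {a, c, g, h}  B6 = {d, e, f, j}  B7 = {d, e, f, i}
Tree: B1–B2, B2–B3, B1–B4, B4–B5, B2–B6, B6–B7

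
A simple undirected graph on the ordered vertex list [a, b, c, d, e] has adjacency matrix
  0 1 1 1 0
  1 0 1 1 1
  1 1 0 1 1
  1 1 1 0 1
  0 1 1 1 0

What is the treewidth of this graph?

3

A width-3 tree decomposition is:
Bags: B1 = {b, c, d, e}  B2 = {a, b, c, d}
Tree: B1–B2
Each bag holds 4 vertices, so the decomposition has width 3, which upper-bounds the treewidth. For the lower bound, the 4 vertices {b, c, d, e} are pairwise adjacent, and any tree decomposition puts a clique entirely inside one bag — forcing width ≥ 3. Therefore the treewidth is 3.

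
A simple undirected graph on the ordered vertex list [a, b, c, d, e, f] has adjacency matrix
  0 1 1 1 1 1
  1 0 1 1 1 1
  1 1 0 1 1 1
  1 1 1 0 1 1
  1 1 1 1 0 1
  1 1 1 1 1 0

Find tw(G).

A width-5 tree decomposition is:
Bags: B1 = {a, b, c, d, e, f}
Tree: (single bag)
With just one bag of size 6, the width is 6 − 1 = 5, so tw(G) ≤ 5. For the lower bound, the 6 vertices {a, b, c, d, e, f} are pairwise adjacent, and any tree decomposition puts a clique entirely inside one bag — forcing width ≥ 5. Combining the bounds, tw(G) = 5.

5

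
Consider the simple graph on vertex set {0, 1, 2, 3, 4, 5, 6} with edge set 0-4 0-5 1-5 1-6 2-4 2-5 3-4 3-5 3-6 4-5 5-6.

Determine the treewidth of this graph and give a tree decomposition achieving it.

The largest bag has 3 vertices, giving width 2; this decomposition certifies tw(G) ≤ 2. For the lower bound, the 3 vertices {1, 5, 6} are pairwise adjacent, and any tree decomposition puts a clique entirely inside one bag — forcing width ≥ 2. Hence tw(G) = 2 exactly.

Treewidth 2.
One optimal decomposition is:
Bags: B1 = {2, 4, 5}  B2 = {3, 4, 5}  B3 = {0, 4, 5}  B4 = {3, 5, 6}  B5 = {1, 5, 6}
Tree: B1–B2, B1–B3, B2–B4, B4–B5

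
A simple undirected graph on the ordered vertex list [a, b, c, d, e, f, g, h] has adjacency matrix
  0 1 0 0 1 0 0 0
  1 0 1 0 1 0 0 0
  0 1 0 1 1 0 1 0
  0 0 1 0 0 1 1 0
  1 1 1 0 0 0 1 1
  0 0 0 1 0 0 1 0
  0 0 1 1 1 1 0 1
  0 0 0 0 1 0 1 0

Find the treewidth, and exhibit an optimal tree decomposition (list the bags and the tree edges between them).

Every bag has size at most 3, so the width is 3 − 1 = 2 and tw(G) ≤ 2. On the other hand G contains the 3-clique {c, d, g}. A clique must lie in a single bag of any decomposition, so no decomposition can have width below 2. Combining the bounds, tw(G) = 2.

Treewidth 2.
One such decomposition:
Bags: B1 = {c, d, g}  B2 = {d, f, g}  B3 = {c, e, g}  B4 = {e, g, h}  B5 = {b, c, e}  B6 = {a, b, e}
Tree: B1–B2, B1–B3, B3–B4, B3–B5, B5–B6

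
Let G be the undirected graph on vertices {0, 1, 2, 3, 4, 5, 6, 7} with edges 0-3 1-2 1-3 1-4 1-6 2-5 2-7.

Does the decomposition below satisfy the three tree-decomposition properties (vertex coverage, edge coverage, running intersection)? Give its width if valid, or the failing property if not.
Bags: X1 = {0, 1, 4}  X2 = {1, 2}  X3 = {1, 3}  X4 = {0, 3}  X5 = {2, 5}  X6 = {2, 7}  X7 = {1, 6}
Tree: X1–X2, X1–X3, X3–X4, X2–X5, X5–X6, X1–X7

A tree decomposition must satisfy three properties: every vertex lies in some bag; for every edge, both endpoints lie together in some bag; and for every vertex, the bags containing it form a connected subtree. Here bags containing vertex 0 are not connected in the tree, so the decomposition is invalid.

No — bags containing vertex 0 are not connected in the tree.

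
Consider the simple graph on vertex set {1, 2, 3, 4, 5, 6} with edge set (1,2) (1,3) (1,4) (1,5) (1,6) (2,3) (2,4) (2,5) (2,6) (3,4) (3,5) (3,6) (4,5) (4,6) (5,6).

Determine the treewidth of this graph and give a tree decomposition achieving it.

A single bag containing all 6 vertices is trivially a valid decomposition of width 5. Conversely, {1, 2, 3, 4, 5, 6} is a clique of size 6, and the vertices of any clique must share a bag in every tree decomposition; so some bag has ≥ 6 vertices and tw(G) ≥ 5. Combining the bounds, tw(G) = 5.

Treewidth 5.
Bags: B1 = {1, 2, 3, 4, 5, 6}
Tree: (single bag)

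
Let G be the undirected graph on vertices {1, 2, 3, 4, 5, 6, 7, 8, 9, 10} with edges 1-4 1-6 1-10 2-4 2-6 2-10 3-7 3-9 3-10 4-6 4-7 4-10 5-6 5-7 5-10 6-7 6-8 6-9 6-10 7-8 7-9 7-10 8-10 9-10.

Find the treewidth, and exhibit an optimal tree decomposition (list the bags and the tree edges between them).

The largest bag has 4 vertices, giving width 3; this decomposition certifies tw(G) ≤ 3. For the lower bound, the 4 vertices {3, 7, 9, 10} are pairwise adjacent, and any tree decomposition puts a clique entirely inside one bag — forcing width ≥ 3. The upper and lower bounds meet at 3, so that is the treewidth.

Treewidth 3.
One optimal decomposition is:
Bags: B1 = {6, 7, 9, 10}  B2 = {5, 6, 7, 10}  B3 = {3, 7, 9, 10}  B4 = {6, 7, 8, 10}  B5 = {4, 6, 7, 10}  B6 = {2, 4, 6, 10}  B7 = {1, 4, 6, 10}
Tree: B1–B2, B1–B3, B1–B4, B2–B5, B5–B6, B6–B7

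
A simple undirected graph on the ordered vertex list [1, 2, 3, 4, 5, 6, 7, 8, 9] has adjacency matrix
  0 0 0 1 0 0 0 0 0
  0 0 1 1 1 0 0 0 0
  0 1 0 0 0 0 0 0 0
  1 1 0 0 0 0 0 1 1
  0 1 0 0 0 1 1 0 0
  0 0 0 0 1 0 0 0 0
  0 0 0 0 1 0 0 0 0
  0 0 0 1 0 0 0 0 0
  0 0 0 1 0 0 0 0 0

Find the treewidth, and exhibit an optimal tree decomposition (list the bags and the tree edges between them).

Every bag has size at most 2, so the width is 2 − 1 = 1 and tw(G) ≤ 1. Since G has at least one edge (e.g. 1–4), it is not an edgeless graph, so tw(G) ≥ 1. The upper and lower bounds meet at 1, so that is the treewidth.

Treewidth 1.
One such decomposition:
Bags: B1 = {1, 4}  B2 = {2, 4}  B3 = {4, 9}  B4 = {4, 8}  B5 = {2, 3}  B6 = {2, 5}  B7 = {5, 6}  B8 = {5, 7}
Tree: B1–B2, B2–B3, B1–B4, B2–B5, B2–B6, B6–B7, B6–B8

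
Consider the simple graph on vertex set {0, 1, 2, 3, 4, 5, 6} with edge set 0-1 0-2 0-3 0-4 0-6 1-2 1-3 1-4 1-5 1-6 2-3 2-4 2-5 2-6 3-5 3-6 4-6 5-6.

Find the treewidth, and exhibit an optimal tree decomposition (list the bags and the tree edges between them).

Every bag has size at most 5, so the width is 5 − 1 = 4 and tw(G) ≤ 4. For the lower bound, the 5 vertices {0, 1, 2, 3, 6} are pairwise adjacent, and any tree decomposition puts a clique entirely inside one bag — forcing width ≥ 4. Combining the bounds, tw(G) = 4.

Treewidth 4.
One such decomposition:
Bags: B1 = {0, 1, 2, 4, 6}  B2 = {0, 1, 2, 3, 6}  B3 = {1, 2, 3, 5, 6}
Tree: B1–B2, B2–B3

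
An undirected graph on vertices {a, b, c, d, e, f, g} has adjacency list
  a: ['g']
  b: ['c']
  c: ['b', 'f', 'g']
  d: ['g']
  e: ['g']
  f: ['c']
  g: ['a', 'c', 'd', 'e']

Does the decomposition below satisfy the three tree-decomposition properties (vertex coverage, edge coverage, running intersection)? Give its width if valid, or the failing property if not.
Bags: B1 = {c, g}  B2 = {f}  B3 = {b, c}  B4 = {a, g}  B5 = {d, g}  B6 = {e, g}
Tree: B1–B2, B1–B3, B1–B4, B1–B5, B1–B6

A tree decomposition must satisfy three properties: every vertex lies in some bag; for every edge, both endpoints lie together in some bag; and for every vertex, the bags containing it form a connected subtree. Here edge (c,f) lies in no bag, so the decomposition is invalid.

No — edge (c,f) lies in no bag.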